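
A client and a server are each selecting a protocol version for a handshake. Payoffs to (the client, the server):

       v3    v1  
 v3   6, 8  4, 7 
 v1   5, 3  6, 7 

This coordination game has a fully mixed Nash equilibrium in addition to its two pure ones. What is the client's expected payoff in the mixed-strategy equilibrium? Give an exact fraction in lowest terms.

The server mixes with probability q on v3, chosen so the client is indifferent: 6q + 4(1−q) = 5q + 6(1−q) gives q = 2/3.
The client's expected payoff (from either row, since indifferent) is 6·2/3 + 4·1/3 = 16/3.

16/3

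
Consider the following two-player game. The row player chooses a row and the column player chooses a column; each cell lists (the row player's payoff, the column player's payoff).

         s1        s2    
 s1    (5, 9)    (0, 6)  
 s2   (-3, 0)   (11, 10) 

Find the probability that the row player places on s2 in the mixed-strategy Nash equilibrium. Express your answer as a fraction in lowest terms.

The row player's mix p on s1 must make the column player indifferent between s1 and s2.
The column player's payoff from s1: 9p + 0(1−p). From s2: 6p + 10(1−p).
Set equal: 3p = 10(1−p) → p = 10/13.
Probability on s2 is 1 − 10/13 = 3/13.

3/13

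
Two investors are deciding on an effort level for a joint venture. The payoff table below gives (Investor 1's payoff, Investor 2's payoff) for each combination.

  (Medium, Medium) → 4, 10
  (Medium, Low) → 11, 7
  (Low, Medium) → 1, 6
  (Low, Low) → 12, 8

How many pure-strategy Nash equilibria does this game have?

2

Both Medium: Investor 1 gets 4 (best alternative 1); Investor 2 gets 10 (best alternative 7). Neither deviates — NE.
Both Low: Investor 1 gets 12 (best alternative 11); Investor 2 gets 8 (best alternative 6). Neither deviates — NE.
(Medium, Low) is not a NE: Investor 1 would switch to Low (12 > 11).
No other cell survives both best-response checks, so there are 2 pure NE.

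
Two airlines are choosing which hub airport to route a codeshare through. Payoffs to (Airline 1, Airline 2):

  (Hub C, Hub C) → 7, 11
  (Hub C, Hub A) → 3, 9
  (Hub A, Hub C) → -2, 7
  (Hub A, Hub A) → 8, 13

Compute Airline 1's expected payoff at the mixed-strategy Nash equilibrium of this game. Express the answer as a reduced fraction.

31/7

Airline 2 mixes with probability q on Hub C, chosen so Airline 1 is indifferent: 7q + 3(1−q) = (-2)q + 8(1−q) gives q = 5/14.
Airline 1's expected payoff (from either row, since indifferent) is 7·5/14 + 3·9/14 = 31/7.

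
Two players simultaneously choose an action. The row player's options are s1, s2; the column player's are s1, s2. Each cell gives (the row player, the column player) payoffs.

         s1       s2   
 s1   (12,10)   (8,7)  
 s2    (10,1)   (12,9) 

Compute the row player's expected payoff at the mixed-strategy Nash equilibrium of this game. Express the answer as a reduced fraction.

32/3

The column player mixes with probability q on s1, chosen so the row player is indifferent: 12q + 8(1−q) = 10q + 12(1−q) gives q = 2/3.
The row player's expected payoff (from either row, since indifferent) is 12·2/3 + 8·1/3 = 32/3.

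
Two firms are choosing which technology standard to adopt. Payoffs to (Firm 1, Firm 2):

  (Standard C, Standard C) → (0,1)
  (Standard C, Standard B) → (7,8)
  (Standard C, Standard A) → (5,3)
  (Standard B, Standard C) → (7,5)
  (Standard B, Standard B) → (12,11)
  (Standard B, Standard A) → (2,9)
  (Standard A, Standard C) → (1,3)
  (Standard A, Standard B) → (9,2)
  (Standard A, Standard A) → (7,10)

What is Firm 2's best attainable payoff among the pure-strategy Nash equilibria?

Both Standard B is a pure NE (Firm 1: 12 ≥ 9; Firm 2: 11 ≥ 9). Firm 2 gets 11.
Both Standard A is a pure NE (Firm 1: 7 ≥ 5; Firm 2: 10 ≥ 3). Firm 2 gets 10.
Every other cell has a profitable deviation for at least one player. Highest of {11, 10} is 11.

11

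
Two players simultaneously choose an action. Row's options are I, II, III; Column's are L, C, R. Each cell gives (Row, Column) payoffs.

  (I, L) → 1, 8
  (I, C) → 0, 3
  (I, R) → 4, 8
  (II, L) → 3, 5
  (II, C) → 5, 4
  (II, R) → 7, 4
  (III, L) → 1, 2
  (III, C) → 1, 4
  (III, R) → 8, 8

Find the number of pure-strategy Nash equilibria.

2

(II, L): Row gets 3 (best alternative 1); Column gets 5 (best alternative 4). Neither deviates — NE.
(III, R): Row gets 8 (best alternative 7); Column gets 8 (best alternative 4). Neither deviates — NE.
(II, C) is not a NE: Column would switch to L (5 > 4).
No other cell survives both best-response checks, so there are 2 pure NE.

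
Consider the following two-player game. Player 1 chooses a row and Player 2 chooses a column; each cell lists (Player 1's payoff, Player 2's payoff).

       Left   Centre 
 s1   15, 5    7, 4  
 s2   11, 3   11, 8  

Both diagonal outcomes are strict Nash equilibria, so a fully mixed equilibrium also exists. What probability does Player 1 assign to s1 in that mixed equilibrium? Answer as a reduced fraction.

5/6

Player 1's mix p on s1 must make Player 2 indifferent between Left and Centre.
Player 2's payoff from Left: 5p + 3(1−p). From Centre: 4p + 8(1−p).
Set equal: 1p = 5(1−p) → p = 5/6.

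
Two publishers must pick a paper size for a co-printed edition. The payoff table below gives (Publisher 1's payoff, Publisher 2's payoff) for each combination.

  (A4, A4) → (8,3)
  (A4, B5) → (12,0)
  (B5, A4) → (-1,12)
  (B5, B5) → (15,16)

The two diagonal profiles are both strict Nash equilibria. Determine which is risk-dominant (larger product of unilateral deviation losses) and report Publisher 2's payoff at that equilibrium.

At both A4: Publisher 1 loses 8 − (-1) = 9 by deviating; Publisher 2 loses 3 − 0 = 3. Product = 9·3 = 27.
At both B5: Publisher 1 loses 15 − 12 = 3 by deviating; Publisher 2 loses 16 − 12 = 4. Product = 3·4 = 12.
27 > 12, so both A4 is risk-dominant. Publisher 2's payoff there is 3.

3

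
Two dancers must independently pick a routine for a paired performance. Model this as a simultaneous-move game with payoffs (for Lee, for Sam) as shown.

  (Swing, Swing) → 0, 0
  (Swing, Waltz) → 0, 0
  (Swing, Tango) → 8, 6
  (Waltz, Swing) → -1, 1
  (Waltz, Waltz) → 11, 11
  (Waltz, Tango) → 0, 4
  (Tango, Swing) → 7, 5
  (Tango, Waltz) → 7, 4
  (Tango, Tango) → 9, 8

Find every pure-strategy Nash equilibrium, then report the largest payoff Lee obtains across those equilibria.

11

Both Waltz is a pure NE (Lee: 11 ≥ 7; Sam: 11 ≥ 4). Lee gets 11.
Both Tango is a pure NE (Lee: 9 ≥ 8; Sam: 8 ≥ 5). Lee gets 9.
Every other cell has a profitable deviation for at least one player. Highest of {11, 9} is 11.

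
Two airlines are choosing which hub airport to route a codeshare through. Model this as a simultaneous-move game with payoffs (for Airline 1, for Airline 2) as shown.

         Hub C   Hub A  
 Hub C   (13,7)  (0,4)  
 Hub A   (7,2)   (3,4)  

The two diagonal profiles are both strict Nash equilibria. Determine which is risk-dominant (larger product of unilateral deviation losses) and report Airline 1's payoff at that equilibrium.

13

At both Hub C: Airline 1 loses 13 − 7 = 6 by deviating; Airline 2 loses 7 − 4 = 3. Product = 6·3 = 18.
At both Hub A: Airline 1 loses 3 − 0 = 3 by deviating; Airline 2 loses 4 − 2 = 2. Product = 3·2 = 6.
18 > 6, so both Hub C is risk-dominant. Airline 1's payoff there is 13.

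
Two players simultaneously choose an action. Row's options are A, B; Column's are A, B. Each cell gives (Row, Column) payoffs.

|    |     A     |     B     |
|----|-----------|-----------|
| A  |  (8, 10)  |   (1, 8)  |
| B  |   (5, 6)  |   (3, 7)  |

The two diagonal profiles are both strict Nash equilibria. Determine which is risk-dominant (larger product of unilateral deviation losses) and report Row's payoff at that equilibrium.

At both A: Row loses 8 − 5 = 3 by deviating; Column loses 10 − 8 = 2. Product = 3·2 = 6.
At both B: Row loses 3 − 1 = 2 by deviating; Column loses 7 − 6 = 1. Product = 2·1 = 2.
6 > 2, so both A is risk-dominant. Row's payoff there is 8.

8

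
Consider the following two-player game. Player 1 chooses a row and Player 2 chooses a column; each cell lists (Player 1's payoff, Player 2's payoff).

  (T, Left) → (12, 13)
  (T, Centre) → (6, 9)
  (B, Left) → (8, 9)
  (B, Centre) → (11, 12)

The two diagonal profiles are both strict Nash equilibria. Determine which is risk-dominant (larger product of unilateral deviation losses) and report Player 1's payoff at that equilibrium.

At (T, Left): Player 1 loses 12 − 8 = 4 by deviating; Player 2 loses 13 − 9 = 4. Product = 4·4 = 16.
At (B, Centre): Player 1 loses 11 − 6 = 5 by deviating; Player 2 loses 12 − 9 = 3. Product = 5·3 = 15.
16 > 15, so (T, Left) is risk-dominant. Player 1's payoff there is 12.

12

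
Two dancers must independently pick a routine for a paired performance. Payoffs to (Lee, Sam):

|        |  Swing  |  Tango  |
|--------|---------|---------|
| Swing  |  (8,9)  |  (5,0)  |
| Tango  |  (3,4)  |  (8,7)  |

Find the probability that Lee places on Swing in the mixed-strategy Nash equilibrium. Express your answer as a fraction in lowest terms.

1/4

Lee's mix p on Swing must make Sam indifferent between Swing and Tango.
Sam's payoff from Swing: 9p + 4(1−p). From Tango: 0p + 7(1−p).
Set equal: 9p = 3(1−p) → p = 3/12 = 1/4.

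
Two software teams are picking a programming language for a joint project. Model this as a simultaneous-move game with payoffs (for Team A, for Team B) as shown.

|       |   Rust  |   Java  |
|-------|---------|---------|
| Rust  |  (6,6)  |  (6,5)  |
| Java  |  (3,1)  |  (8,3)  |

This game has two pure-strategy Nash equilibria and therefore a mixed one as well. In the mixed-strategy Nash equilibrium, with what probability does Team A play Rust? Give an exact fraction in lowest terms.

2/3

Team A's mix p on Rust must make Team B indifferent between Rust and Java.
Team B's payoff from Rust: 6p + 1(1−p). From Java: 5p + 3(1−p).
Set equal: 1p = 2(1−p) → p = 2/3.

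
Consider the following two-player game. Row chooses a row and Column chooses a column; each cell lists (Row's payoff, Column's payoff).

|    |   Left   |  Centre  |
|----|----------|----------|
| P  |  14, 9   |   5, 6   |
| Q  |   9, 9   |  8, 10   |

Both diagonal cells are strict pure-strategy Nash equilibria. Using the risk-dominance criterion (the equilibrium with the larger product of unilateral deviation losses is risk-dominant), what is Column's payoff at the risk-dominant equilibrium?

At (P, Left): Row loses 14 − 9 = 5 by deviating; Column loses 9 − 6 = 3. Product = 5·3 = 15.
At (Q, Centre): Row loses 8 − 5 = 3 by deviating; Column loses 10 − 9 = 1. Product = 3·1 = 3.
15 > 3, so (P, Left) is risk-dominant. Column's payoff there is 9.

9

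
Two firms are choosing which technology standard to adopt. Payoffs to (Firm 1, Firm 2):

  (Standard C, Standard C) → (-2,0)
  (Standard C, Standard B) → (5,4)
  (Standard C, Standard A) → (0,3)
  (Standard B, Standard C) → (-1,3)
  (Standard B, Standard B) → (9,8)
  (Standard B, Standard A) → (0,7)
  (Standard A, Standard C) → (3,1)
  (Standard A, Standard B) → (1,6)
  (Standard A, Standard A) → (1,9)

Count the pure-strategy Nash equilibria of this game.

2

Both Standard B: Firm 1 gets 9 (best alternative 5); Firm 2 gets 8 (best alternative 7). Neither deviates — NE.
Both Standard A: Firm 1 gets 1 (best alternative 0); Firm 2 gets 9 (best alternative 6). Neither deviates — NE.
Both Standard C is not a NE: Firm 1 would switch to Standard A (3 > -2).
No other cell survives both best-response checks, so there are 2 pure NE.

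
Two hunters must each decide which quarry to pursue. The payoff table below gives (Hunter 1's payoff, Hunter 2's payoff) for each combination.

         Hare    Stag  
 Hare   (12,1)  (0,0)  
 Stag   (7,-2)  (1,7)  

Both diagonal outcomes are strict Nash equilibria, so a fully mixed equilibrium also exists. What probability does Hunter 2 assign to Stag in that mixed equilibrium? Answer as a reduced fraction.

5/6

Hunter 2's mix q on Hare must make Hunter 1 indifferent between Hare and Stag.
Hunter 1's payoff from Hare: 12q + 0(1−q). From Stag: 7q + 1(1−q).
Set equal: 5q = 1(1−q) → q = 1/6.
Probability on Stag is 1 − 1/6 = 5/6.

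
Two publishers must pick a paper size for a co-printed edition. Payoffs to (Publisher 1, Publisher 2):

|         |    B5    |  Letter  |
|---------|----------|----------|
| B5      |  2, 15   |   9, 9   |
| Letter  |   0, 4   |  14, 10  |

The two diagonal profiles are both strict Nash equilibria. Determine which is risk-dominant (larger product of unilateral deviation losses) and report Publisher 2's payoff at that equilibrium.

10

At both B5: Publisher 1 loses 2 − 0 = 2 by deviating; Publisher 2 loses 15 − 9 = 6. Product = 2·6 = 12.
At both Letter: Publisher 1 loses 14 − 9 = 5 by deviating; Publisher 2 loses 10 − 4 = 6. Product = 5·6 = 30.
30 > 12, so both Letter is risk-dominant. Publisher 2's payoff there is 10.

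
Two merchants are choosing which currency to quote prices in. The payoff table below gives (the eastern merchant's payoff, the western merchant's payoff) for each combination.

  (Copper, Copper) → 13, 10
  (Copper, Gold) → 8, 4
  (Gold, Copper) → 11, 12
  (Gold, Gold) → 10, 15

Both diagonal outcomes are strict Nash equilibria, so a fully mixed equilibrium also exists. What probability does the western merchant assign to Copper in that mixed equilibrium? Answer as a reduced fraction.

The western merchant's mix q on Copper must make the eastern merchant indifferent between Copper and Gold.
The eastern merchant's payoff from Copper: 13q + 8(1−q). From Gold: 11q + 10(1−q).
Set equal: 2q = 2(1−q) → q = 2/4 = 1/2.

1/2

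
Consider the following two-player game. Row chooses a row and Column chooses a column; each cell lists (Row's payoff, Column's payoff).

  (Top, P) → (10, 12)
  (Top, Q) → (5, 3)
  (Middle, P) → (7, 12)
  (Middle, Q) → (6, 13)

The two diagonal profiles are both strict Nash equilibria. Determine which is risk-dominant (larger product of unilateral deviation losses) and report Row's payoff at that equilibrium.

At (Top, P): Row loses 10 − 7 = 3 by deviating; Column loses 12 − 3 = 9. Product = 3·9 = 27.
At (Middle, Q): Row loses 6 − 5 = 1 by deviating; Column loses 13 − 12 = 1. Product = 1·1 = 1.
27 > 1, so (Top, P) is risk-dominant. Row's payoff there is 10.

10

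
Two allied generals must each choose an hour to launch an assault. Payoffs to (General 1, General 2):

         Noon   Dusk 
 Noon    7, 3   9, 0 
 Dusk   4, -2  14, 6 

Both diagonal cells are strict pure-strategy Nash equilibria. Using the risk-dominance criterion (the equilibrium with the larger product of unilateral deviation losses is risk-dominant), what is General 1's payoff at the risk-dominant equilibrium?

14

At both Noon: General 1 loses 7 − 4 = 3 by deviating; General 2 loses 3 − 0 = 3. Product = 3·3 = 9.
At both Dusk: General 1 loses 14 − 9 = 5 by deviating; General 2 loses 6 − (-2) = 8. Product = 5·8 = 40.
40 > 9, so both Dusk is risk-dominant. General 1's payoff there is 14.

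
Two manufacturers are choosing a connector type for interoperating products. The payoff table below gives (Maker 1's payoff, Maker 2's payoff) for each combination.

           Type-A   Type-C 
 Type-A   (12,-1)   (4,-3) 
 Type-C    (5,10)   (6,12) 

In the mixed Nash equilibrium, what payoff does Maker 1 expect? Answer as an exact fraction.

52/9

Maker 2 mixes with probability q on Type-A, chosen so Maker 1 is indifferent: 12q + 4(1−q) = 5q + 6(1−q) gives q = 2/9.
Maker 1's expected payoff (from either row, since indifferent) is 12·2/9 + 4·7/9 = 52/9.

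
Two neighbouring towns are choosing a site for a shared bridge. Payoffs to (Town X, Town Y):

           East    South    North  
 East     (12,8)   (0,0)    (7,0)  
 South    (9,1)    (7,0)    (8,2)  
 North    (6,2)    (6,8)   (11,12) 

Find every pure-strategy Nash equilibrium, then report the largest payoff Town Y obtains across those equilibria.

12

Both East is a pure NE (Town X: 12 ≥ 9; Town Y: 8 ≥ 0). Town Y gets 8.
Both North is a pure NE (Town X: 11 ≥ 8; Town Y: 12 ≥ 8). Town Y gets 12.
Every other cell has a profitable deviation for at least one player. Highest of {8, 12} is 12.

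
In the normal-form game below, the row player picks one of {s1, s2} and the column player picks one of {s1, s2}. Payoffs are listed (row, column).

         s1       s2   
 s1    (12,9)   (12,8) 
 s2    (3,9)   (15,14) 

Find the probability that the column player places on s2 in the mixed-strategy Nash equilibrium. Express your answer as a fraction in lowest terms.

3/4

The column player's mix q on s1 must make the row player indifferent between s1 and s2.
The row player's payoff from s1: 12q + 12(1−q). From s2: 3q + 15(1−q).
Set equal: 9q = 3(1−q) → q = 3/12 = 1/4.
Probability on s2 is 1 − 1/4 = 3/4.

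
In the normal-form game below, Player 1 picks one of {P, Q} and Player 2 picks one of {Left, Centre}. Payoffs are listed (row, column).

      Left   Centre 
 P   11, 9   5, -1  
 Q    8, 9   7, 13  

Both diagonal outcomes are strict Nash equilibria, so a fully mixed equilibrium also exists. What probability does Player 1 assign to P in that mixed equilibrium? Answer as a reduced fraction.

2/7

Player 1's mix p on P must make Player 2 indifferent between Left and Centre.
Player 2's payoff from Left: 9p + 9(1−p). From Centre: (-1)p + 13(1−p).
Set equal: 10p = 4(1−p) → p = 4/14 = 2/7.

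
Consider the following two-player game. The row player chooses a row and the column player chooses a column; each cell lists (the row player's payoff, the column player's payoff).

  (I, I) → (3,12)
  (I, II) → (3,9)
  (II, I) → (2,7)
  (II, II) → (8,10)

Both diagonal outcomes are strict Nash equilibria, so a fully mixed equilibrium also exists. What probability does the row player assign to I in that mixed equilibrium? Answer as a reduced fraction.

The row player's mix p on I must make the column player indifferent between I and II.
The column player's payoff from I: 12p + 7(1−p). From II: 9p + 10(1−p).
Set equal: 3p = 3(1−p) → p = 3/6 = 1/2.

1/2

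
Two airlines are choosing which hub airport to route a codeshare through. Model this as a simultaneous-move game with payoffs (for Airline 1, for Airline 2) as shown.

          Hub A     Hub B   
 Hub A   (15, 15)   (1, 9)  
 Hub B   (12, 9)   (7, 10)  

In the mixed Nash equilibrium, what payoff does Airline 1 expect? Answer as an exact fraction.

Airline 2 mixes with probability q on Hub A, chosen so Airline 1 is indifferent: 15q + 1(1−q) = 12q + 7(1−q) gives q = 2/3.
Airline 1's expected payoff (from either row, since indifferent) is 15·2/3 + 1·1/3 = 31/3.

31/3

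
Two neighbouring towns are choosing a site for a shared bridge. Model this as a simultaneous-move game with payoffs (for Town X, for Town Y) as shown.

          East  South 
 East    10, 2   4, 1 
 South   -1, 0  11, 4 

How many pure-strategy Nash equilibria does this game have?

2

Both East: Town X gets 10 (best alternative -1); Town Y gets 2 (best alternative 1). Neither deviates — NE.
Both South: Town X gets 11 (best alternative 4); Town Y gets 4 (best alternative 0). Neither deviates — NE.
(East, South) is not a NE: Town X would switch to South (11 > 4).
No other cell survives both best-response checks, so there are 2 pure NE.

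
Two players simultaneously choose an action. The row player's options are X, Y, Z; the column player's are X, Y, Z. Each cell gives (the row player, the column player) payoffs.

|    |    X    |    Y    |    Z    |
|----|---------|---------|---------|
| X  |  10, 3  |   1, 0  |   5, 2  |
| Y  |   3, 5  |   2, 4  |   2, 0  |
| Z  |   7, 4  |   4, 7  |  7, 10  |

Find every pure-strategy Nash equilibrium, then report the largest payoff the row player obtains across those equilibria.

10

Both X is a pure NE (the row player: 10 ≥ 7; the column player: 3 ≥ 2). The row player gets 10.
Both Z is a pure NE (the row player: 7 ≥ 5; the column player: 10 ≥ 7). The row player gets 7.
Every other cell has a profitable deviation for at least one player. Highest of {10, 7} is 10.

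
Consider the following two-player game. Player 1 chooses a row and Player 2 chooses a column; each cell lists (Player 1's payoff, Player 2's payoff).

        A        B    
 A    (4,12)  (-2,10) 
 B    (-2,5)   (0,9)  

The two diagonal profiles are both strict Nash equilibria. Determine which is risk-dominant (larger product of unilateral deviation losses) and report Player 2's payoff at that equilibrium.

12

At both A: Player 1 loses 4 − (-2) = 6 by deviating; Player 2 loses 12 − 10 = 2. Product = 6·2 = 12.
At both B: Player 1 loses 0 − (-2) = 2 by deviating; Player 2 loses 9 − 5 = 4. Product = 2·4 = 8.
12 > 8, so both A is risk-dominant. Player 2's payoff there is 12.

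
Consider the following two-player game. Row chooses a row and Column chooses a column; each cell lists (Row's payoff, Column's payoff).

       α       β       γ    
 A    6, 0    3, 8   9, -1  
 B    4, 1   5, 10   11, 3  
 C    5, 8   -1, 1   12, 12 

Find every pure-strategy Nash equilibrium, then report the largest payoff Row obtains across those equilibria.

(B, β) is a pure NE (Row: 5 ≥ 3; Column: 10 ≥ 3). Row gets 5.
(C, γ) is a pure NE (Row: 12 ≥ 11; Column: 12 ≥ 8). Row gets 12.
Every other cell has a profitable deviation for at least one player. Highest of {5, 12} is 12.

12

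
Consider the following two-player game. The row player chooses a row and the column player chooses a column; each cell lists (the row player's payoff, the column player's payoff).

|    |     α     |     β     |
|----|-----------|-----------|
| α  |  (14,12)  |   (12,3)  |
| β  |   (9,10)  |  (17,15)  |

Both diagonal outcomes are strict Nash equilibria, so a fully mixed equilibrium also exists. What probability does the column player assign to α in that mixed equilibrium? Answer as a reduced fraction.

1/2

The column player's mix q on α must make the row player indifferent between α and β.
The row player's payoff from α: 14q + 12(1−q). From β: 9q + 17(1−q).
Set equal: 5q = 5(1−q) → q = 5/10 = 1/2.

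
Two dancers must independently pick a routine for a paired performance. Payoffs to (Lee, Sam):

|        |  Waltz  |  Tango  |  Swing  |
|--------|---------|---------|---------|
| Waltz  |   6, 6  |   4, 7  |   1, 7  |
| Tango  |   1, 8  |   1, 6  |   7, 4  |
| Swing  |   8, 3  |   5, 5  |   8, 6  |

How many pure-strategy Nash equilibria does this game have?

Both Swing: Lee gets 8 (best alternative 7); Sam gets 6 (best alternative 5). Neither deviates — NE.
Both Waltz is not a NE: Lee would switch to Swing (8 > 6).
No other cell survives both best-response checks, so there is 1 pure NE.

1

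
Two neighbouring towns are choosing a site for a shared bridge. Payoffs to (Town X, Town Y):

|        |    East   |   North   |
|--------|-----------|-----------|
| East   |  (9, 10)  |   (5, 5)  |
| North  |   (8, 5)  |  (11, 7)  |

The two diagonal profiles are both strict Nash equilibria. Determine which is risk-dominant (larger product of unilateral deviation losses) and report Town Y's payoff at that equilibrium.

7

At both East: Town X loses 9 − 8 = 1 by deviating; Town Y loses 10 − 5 = 5. Product = 1·5 = 5.
At both North: Town X loses 11 − 5 = 6 by deviating; Town Y loses 7 − 5 = 2. Product = 6·2 = 12.
12 > 5, so both North is risk-dominant. Town Y's payoff there is 7.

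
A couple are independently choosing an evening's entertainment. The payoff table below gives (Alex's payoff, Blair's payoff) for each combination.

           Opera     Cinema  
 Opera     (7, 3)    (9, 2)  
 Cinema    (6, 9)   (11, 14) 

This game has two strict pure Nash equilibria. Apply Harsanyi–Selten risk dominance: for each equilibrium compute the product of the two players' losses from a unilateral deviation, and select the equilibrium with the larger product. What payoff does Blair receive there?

14

At both Opera: Alex loses 7 − 6 = 1 by deviating; Blair loses 3 − 2 = 1. Product = 1·1 = 1.
At both Cinema: Alex loses 11 − 9 = 2 by deviating; Blair loses 14 − 9 = 5. Product = 2·5 = 10.
10 > 1, so both Cinema is risk-dominant. Blair's payoff there is 14.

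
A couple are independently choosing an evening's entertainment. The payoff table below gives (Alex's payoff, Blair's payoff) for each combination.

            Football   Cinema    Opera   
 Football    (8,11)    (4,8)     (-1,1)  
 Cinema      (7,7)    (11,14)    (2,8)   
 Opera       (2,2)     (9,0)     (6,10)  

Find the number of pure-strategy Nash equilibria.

Both Football: Alex gets 8 (best alternative 7); Blair gets 11 (best alternative 8). Neither deviates — NE.
Both Cinema: Alex gets 11 (best alternative 9); Blair gets 14 (best alternative 8). Neither deviates — NE.
Both Opera: Alex gets 6 (best alternative 2); Blair gets 10 (best alternative 2). Neither deviates — NE.
(Cinema, Football) is not a NE: Alex would switch to Football (8 > 7).
No other cell survives both best-response checks, so there are 3 pure NE.

3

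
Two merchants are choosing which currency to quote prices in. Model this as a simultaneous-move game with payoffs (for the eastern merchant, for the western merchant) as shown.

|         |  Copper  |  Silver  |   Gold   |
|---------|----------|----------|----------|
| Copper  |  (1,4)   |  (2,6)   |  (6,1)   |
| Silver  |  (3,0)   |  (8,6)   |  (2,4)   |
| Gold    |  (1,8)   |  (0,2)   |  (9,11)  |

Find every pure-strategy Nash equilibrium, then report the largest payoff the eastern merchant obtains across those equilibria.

9

Both Silver is a pure NE (the eastern merchant: 8 ≥ 2; the western merchant: 6 ≥ 4). The eastern merchant gets 8.
Both Gold is a pure NE (the eastern merchant: 9 ≥ 6; the western merchant: 11 ≥ 8). The eastern merchant gets 9.
Every other cell has a profitable deviation for at least one player. Highest of {8, 9} is 9.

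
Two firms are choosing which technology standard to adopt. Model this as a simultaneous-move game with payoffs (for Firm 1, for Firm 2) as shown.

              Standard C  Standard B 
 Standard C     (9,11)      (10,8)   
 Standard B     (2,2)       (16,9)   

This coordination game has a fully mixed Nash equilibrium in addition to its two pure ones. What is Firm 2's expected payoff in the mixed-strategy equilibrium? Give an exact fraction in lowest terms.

Firm 1 mixes with probability p on Standard C, chosen so Firm 2 is indifferent: 11p + 2(1−p) = 8p + 9(1−p) gives p = 7/10.
Firm 2's expected payoff is 11·7/10 + 2·3/10 = 83/10.

83/10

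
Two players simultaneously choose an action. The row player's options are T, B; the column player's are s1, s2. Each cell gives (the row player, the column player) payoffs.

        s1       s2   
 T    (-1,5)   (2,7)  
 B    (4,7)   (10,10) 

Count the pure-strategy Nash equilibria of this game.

1

(B, s2): the row player gets 10 (best alternative 2); the column player gets 10 (best alternative 7). Neither deviates — NE.
(T, s1) is not a NE: the row player would switch to B (4 > -1).
No other cell survives both best-response checks, so there is 1 pure NE.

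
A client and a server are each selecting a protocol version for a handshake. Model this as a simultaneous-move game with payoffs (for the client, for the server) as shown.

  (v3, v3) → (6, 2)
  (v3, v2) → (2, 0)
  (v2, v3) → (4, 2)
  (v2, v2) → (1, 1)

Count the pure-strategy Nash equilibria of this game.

1

Both v3: the client gets 6 (best alternative 4); the server gets 2 (best alternative 0). Neither deviates — NE.
Both v2 is not a NE: the client would switch to v3 (2 > 1).
No other cell survives both best-response checks, so there is 1 pure NE.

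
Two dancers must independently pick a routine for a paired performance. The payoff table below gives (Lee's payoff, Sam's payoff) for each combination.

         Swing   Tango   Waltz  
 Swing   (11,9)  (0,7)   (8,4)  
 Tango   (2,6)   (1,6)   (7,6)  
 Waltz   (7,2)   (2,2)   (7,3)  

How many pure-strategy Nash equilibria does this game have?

Both Swing: Lee gets 11 (best alternative 7); Sam gets 9 (best alternative 7). Neither deviates — NE.
Both Waltz is not a NE: Lee would switch to Swing (8 > 7).
No other cell survives both best-response checks, so there is 1 pure NE.

1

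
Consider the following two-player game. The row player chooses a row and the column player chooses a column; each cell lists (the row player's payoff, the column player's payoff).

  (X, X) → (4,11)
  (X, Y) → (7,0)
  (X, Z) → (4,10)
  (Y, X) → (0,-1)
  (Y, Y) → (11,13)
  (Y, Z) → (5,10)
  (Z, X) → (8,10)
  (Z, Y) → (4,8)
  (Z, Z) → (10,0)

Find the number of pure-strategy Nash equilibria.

2

Both Y: the row player gets 11 (best alternative 7); the column player gets 13 (best alternative 10). Neither deviates — NE.
(Z, X): the row player gets 8 (best alternative 4); the column player gets 10 (best alternative 8). Neither deviates — NE.
Both Z is not a NE: the column player would switch to X (10 > 0).
No other cell survives both best-response checks, so there are 2 pure NE.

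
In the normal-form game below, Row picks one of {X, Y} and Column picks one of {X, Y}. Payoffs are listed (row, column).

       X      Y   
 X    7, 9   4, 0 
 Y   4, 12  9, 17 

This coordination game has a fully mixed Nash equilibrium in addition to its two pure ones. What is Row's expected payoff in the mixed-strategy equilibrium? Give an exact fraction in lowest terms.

Column mixes with probability q on X, chosen so Row is indifferent: 7q + 4(1−q) = 4q + 9(1−q) gives q = 5/8.
Row's expected payoff (from either row, since indifferent) is 7·5/8 + 4·3/8 = 47/8.

47/8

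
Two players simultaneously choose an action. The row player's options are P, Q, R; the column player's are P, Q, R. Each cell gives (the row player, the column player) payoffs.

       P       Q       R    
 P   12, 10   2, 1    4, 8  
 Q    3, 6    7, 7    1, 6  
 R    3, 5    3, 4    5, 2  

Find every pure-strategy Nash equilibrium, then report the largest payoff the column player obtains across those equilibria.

Both P is a pure NE (the row player: 12 ≥ 3; the column player: 10 ≥ 8). The column player gets 10.
Both Q is a pure NE (the row player: 7 ≥ 3; the column player: 7 ≥ 6). The column player gets 7.
Every other cell has a profitable deviation for at least one player. Highest of {10, 7} is 10.

10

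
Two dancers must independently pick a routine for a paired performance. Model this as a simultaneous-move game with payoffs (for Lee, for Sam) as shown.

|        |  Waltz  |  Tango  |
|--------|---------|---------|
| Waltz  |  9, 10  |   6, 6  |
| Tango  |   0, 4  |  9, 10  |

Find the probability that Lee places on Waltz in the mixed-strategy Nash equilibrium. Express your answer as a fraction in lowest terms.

3/5

Lee's mix p on Waltz must make Sam indifferent between Waltz and Tango.
Sam's payoff from Waltz: 10p + 4(1−p). From Tango: 6p + 10(1−p).
Set equal: 4p = 6(1−p) → p = 6/10 = 3/5.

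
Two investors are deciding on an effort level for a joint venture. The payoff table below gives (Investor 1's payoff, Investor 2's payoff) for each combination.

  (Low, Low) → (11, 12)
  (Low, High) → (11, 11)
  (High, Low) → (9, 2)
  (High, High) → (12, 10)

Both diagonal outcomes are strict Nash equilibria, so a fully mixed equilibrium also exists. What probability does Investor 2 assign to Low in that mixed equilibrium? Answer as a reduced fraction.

1/3

Investor 2's mix q on Low must make Investor 1 indifferent between Low and High.
Investor 1's payoff from Low: 11q + 11(1−q). From High: 9q + 12(1−q).
Set equal: 2q = 1(1−q) → q = 1/3.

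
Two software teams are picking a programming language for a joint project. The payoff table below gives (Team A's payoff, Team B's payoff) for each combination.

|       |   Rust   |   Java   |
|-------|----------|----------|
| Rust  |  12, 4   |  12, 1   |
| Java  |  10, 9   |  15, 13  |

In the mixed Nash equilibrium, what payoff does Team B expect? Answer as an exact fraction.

43/7

Team A mixes with probability p on Rust, chosen so Team B is indifferent: 4p + 9(1−p) = 1p + 13(1−p) gives p = 4/7.
Team B's expected payoff is 4·4/7 + 9·3/7 = 43/7.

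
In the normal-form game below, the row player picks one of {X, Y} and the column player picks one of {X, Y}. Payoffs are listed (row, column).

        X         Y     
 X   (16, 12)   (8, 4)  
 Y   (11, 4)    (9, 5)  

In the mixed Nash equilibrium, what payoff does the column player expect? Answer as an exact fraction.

The row player mixes with probability p on X, chosen so the column player is indifferent: 12p + 4(1−p) = 4p + 5(1−p) gives p = 1/9.
The column player's expected payoff is 12·1/9 + 4·8/9 = 44/9.

44/9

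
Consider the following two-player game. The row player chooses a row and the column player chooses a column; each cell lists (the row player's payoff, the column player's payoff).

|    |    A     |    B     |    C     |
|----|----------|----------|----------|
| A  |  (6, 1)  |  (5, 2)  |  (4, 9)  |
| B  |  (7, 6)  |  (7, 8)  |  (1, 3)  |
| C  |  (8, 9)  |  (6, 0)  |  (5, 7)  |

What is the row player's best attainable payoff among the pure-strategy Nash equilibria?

Both B is a pure NE (the row player: 7 ≥ 6; the column player: 8 ≥ 6). The row player gets 7.
(C, A) is a pure NE (the row player: 8 ≥ 7; the column player: 9 ≥ 7). The row player gets 8.
Every other cell has a profitable deviation for at least one player. Highest of {7, 8} is 8.

8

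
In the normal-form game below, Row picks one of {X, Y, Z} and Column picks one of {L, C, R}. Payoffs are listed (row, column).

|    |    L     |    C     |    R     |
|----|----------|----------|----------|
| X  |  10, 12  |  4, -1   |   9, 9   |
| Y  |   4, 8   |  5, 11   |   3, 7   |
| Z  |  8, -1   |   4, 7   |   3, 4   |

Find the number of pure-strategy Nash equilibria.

(X, L): Row gets 10 (best alternative 8); Column gets 12 (best alternative 9). Neither deviates — NE.
(Y, C): Row gets 5 (best alternative 4); Column gets 11 (best alternative 8). Neither deviates — NE.
(Z, R) is not a NE: Row would switch to X (9 > 3).
No other cell survives both best-response checks, so there are 2 pure NE.

2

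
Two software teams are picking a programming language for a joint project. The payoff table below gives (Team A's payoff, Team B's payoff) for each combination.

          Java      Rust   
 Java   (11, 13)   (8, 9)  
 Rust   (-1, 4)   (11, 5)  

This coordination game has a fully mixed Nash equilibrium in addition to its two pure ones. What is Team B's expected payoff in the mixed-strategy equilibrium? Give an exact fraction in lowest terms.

Team A mixes with probability p on Java, chosen so Team B is indifferent: 13p + 4(1−p) = 9p + 5(1−p) gives p = 1/5.
Team B's expected payoff is 13·1/5 + 4·4/5 = 29/5.

29/5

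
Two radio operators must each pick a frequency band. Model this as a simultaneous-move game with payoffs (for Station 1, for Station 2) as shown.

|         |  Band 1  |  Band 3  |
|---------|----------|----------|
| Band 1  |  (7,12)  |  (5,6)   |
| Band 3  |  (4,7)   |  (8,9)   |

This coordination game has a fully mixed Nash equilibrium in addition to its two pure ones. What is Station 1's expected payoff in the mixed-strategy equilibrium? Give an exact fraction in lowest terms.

6

Station 2 mixes with probability q on Band 1, chosen so Station 1 is indifferent: 7q + 5(1−q) = 4q + 8(1−q) gives q = 1/2.
Station 1's expected payoff (from either row, since indifferent) is 7·1/2 + 5·1/2 = 6.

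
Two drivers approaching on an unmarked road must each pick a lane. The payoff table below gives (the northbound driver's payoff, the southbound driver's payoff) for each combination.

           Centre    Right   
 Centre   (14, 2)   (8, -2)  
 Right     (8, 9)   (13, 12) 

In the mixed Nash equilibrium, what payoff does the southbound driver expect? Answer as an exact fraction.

6

The northbound driver mixes with probability p on Centre, chosen so the southbound driver is indifferent: 2p + 9(1−p) = (-2)p + 12(1−p) gives p = 3/7.
The southbound driver's expected payoff is 2·3/7 + 9·4/7 = 6.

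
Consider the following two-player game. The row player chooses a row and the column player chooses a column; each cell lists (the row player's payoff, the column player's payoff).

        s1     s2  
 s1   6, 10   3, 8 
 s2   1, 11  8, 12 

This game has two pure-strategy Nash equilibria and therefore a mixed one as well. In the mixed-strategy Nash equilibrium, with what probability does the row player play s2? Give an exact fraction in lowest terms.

The row player's mix p on s1 must make the column player indifferent between s1 and s2.
The column player's payoff from s1: 10p + 11(1−p). From s2: 8p + 12(1−p).
Set equal: 2p = 1(1−p) → p = 1/3.
Probability on s2 is 1 − 1/3 = 2/3.

2/3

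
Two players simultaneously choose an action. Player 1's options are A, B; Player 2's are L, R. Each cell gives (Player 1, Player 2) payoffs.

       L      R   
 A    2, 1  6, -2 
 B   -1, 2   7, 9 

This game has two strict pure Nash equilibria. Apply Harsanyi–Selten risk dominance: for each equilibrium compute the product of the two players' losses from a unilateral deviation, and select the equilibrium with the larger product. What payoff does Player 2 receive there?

1

At (A, L): Player 1 loses 2 − (-1) = 3 by deviating; Player 2 loses 1 − (-2) = 3. Product = 3·3 = 9.
At (B, R): Player 1 loses 7 − 6 = 1 by deviating; Player 2 loses 9 − 2 = 7. Product = 1·7 = 7.
9 > 7, so (A, L) is risk-dominant. Player 2's payoff there is 1.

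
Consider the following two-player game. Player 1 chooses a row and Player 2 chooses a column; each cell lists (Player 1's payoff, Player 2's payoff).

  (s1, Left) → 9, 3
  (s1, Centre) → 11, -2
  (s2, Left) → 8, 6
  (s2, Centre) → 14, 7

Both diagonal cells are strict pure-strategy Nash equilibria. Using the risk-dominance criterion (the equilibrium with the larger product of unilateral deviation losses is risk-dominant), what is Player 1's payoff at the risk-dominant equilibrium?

At (s1, Left): Player 1 loses 9 − 8 = 1 by deviating; Player 2 loses 3 − (-2) = 5. Product = 1·5 = 5.
At (s2, Centre): Player 1 loses 14 − 11 = 3 by deviating; Player 2 loses 7 − 6 = 1. Product = 3·1 = 3.
5 > 3, so (s1, Left) is risk-dominant. Player 1's payoff there is 9.

9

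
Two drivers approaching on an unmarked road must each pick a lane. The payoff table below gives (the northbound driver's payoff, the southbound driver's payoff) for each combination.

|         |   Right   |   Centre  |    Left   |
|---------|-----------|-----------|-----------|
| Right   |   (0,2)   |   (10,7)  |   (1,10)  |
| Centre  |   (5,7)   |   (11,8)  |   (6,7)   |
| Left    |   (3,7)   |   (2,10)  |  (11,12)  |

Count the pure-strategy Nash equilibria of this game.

Both Centre: the northbound driver gets 11 (best alternative 10); the southbound driver gets 8 (best alternative 7). Neither deviates — NE.
Both Left: the northbound driver gets 11 (best alternative 6); the southbound driver gets 12 (best alternative 10). Neither deviates — NE.
Both Right is not a NE: the northbound driver would switch to Centre (5 > 0).
No other cell survives both best-response checks, so there are 2 pure NE.

2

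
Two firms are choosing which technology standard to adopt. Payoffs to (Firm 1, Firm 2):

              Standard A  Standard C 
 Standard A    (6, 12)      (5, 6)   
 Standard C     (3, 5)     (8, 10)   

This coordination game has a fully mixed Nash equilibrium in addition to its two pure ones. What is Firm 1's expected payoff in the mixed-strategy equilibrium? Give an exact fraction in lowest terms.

Firm 2 mixes with probability q on Standard A, chosen so Firm 1 is indifferent: 6q + 5(1−q) = 3q + 8(1−q) gives q = 1/2.
Firm 1's expected payoff (from either row, since indifferent) is 6·1/2 + 5·1/2 = 11/2.

11/2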